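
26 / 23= 1.13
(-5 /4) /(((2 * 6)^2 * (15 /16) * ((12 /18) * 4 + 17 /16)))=-4 /1611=-0.00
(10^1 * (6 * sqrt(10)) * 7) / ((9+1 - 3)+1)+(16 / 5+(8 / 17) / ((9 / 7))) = 2728 / 765+105 * sqrt(10) / 2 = 169.59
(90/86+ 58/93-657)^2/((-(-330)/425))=291884891538080/527736033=553088.80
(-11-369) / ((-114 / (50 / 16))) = 125 / 12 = 10.42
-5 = -5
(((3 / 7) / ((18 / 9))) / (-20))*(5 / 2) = -3 / 112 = -0.03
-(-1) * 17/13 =17/13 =1.31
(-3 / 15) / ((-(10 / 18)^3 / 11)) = 8019 / 625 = 12.83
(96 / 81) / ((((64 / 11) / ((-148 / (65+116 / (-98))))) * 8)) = -19943 / 337716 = -0.06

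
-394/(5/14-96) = 5516/1339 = 4.12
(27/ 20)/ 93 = 9/ 620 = 0.01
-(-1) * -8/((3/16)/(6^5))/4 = -82944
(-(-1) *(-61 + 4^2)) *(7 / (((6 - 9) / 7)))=735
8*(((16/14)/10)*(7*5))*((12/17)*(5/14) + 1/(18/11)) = 29584/1071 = 27.62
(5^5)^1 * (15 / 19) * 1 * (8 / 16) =46875 / 38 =1233.55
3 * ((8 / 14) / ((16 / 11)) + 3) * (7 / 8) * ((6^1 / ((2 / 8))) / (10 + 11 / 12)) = 2565 / 131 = 19.58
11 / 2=5.50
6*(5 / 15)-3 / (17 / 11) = 0.06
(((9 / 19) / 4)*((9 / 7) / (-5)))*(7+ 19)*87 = -91611 / 1330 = -68.88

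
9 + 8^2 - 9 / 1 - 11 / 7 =437 / 7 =62.43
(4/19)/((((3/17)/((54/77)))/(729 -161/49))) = 6217920/10241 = 607.16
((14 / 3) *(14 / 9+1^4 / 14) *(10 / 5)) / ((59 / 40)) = 16400 / 1593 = 10.30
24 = 24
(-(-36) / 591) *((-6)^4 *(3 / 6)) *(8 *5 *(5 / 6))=259200 / 197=1315.74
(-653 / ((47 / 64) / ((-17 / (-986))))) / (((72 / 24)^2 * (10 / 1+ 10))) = -0.09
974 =974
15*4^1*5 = 300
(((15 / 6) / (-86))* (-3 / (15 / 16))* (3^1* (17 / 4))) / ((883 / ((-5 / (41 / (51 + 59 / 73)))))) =-964410 / 113641217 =-0.01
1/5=0.20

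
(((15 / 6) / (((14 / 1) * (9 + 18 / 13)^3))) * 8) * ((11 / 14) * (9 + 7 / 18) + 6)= 7406087 / 434010150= 0.02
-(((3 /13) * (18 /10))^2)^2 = -531441 /17850625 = -0.03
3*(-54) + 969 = 807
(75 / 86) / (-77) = -75 / 6622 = -0.01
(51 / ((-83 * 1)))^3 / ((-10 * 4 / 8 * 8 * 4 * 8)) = 0.00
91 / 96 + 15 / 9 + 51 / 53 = 18199 / 5088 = 3.58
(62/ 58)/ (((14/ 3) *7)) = 93/ 2842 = 0.03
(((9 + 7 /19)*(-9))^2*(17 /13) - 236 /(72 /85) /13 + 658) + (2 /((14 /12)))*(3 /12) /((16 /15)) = 9933.55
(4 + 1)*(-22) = -110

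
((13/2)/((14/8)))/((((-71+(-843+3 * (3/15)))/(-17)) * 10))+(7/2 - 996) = -63458023/63938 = -992.49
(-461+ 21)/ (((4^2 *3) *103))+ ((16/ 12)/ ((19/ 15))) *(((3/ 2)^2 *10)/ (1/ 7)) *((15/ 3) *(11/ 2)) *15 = 803012705/ 11742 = 68388.07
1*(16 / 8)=2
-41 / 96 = -0.43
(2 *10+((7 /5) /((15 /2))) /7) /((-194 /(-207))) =51819 /2425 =21.37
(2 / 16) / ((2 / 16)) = 1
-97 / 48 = -2.02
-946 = -946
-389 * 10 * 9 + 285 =-34725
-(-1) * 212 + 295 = 507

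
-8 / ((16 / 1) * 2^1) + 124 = 495 / 4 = 123.75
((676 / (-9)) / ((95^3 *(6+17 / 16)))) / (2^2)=-2704 / 871950375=-0.00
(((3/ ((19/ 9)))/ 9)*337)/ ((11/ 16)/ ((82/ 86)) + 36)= 663216/ 457691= 1.45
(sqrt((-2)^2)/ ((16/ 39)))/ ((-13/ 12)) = -9/ 2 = -4.50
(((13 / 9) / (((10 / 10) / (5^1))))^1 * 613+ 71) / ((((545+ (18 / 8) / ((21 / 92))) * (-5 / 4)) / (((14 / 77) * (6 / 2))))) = -566776 / 160215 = -3.54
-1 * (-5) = 5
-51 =-51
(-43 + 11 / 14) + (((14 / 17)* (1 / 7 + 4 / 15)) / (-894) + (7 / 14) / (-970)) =-13069112557 / 309583260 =-42.22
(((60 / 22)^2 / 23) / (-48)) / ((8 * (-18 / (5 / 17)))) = 125 / 9083712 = 0.00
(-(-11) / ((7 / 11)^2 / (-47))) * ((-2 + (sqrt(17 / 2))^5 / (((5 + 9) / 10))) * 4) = 500456 / 49 -90394865 * sqrt(34) / 686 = -758136.63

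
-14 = -14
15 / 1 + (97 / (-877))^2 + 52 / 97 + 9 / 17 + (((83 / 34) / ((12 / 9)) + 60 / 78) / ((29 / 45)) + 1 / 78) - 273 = -2901870153340481 / 11475521587608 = -252.87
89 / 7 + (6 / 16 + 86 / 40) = 4267 / 280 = 15.24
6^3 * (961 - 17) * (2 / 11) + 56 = 37129.45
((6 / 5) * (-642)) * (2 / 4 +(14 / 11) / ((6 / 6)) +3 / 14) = -589356 / 385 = -1530.79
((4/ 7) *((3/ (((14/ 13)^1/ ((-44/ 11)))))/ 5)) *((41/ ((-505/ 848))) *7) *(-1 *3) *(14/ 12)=-5423808/ 2525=-2148.04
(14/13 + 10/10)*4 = 8.31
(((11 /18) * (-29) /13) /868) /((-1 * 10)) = 319 /2031120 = 0.00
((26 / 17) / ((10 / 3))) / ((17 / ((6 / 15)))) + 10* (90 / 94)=3254916 / 339575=9.59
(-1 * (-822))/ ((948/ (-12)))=-822/ 79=-10.41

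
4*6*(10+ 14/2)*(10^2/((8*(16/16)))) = 5100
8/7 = 1.14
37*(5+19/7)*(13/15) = 8658/35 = 247.37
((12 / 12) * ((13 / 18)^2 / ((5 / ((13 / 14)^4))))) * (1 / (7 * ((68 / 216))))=4826809 / 137145120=0.04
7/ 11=0.64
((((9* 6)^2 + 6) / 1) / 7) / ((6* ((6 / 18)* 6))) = 487 / 14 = 34.79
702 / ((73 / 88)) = 61776 / 73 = 846.25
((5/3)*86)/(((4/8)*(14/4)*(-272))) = -215/714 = -0.30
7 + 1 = 8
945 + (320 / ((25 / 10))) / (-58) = 27341 / 29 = 942.79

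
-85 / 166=-0.51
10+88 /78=11.13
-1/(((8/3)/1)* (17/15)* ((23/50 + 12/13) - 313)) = 4875/4591156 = 0.00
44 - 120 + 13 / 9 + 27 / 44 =-29281 / 396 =-73.94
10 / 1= 10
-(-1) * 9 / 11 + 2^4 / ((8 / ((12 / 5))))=309 / 55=5.62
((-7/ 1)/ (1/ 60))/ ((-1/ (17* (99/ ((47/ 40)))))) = 28274400/ 47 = 601582.98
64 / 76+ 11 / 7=321 / 133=2.41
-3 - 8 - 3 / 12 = -45 / 4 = -11.25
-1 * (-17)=17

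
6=6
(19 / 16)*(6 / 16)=57 / 128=0.45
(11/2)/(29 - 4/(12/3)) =11/56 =0.20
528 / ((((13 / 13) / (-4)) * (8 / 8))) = -2112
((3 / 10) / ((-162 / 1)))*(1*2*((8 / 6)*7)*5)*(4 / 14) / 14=-0.00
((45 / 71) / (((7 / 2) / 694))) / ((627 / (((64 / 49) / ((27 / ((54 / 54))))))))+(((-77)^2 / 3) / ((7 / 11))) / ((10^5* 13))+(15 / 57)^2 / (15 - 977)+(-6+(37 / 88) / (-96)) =-2006911885787064427 / 334911398421600000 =-5.99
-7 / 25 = -0.28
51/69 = 17/23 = 0.74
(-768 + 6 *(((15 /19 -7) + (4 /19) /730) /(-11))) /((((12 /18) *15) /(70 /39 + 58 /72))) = -2957739601 /14875575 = -198.83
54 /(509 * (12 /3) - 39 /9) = 162 /6095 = 0.03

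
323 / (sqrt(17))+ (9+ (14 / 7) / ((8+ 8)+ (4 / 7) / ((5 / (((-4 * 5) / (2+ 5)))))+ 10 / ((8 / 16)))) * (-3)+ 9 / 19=-23331 / 874+ 19 * sqrt(17)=51.64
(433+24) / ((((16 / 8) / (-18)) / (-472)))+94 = 1941430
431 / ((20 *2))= 431 / 40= 10.78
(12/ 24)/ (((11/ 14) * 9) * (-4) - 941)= -7/ 13570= -0.00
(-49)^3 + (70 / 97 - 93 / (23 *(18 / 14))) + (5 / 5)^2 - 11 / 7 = -5512113604 / 46851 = -117651.99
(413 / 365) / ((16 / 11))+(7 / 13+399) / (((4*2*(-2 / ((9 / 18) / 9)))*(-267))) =71433341 / 91217880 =0.78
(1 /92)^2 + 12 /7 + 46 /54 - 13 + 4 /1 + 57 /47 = -392542973 /75185712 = -5.22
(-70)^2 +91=4991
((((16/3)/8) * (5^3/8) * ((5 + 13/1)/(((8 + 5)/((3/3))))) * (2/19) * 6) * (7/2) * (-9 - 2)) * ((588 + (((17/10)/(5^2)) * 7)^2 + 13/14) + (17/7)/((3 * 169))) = -4312540275087/20871500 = -206623.40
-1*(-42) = 42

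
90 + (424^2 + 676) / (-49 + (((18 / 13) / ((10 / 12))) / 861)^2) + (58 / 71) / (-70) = -152242043686576591 / 42375315708565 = -3592.71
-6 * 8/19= -48/19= -2.53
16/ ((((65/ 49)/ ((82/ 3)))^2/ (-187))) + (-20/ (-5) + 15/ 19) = -917769070477/ 722475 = -1270312.57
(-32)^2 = 1024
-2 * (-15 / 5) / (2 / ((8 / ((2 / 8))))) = 96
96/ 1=96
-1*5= -5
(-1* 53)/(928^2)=-53/861184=-0.00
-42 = -42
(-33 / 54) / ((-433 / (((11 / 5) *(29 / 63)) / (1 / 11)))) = 38599 / 2455110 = 0.02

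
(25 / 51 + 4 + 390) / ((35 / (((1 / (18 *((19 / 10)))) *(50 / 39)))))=1005950 / 2380833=0.42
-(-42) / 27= 14 / 9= 1.56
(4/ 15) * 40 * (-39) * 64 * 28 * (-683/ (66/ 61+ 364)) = 15529299968/ 11135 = 1394638.52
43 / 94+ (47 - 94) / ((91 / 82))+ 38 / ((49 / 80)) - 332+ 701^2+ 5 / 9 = 264649222679 / 538902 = 491089.70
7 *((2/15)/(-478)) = -7/3585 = -0.00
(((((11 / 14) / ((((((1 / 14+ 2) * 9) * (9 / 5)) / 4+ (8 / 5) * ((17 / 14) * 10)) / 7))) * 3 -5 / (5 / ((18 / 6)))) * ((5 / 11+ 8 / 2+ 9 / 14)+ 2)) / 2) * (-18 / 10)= 184414239 / 11995060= 15.37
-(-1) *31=31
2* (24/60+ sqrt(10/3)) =4/5+ 2* sqrt(30)/3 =4.45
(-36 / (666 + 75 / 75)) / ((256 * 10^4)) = -9 / 426880000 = -0.00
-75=-75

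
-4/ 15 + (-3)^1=-49/ 15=-3.27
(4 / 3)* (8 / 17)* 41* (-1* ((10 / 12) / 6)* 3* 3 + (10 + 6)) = 19352 / 51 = 379.45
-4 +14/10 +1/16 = -2.54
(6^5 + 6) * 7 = 54474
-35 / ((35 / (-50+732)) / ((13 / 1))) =-8866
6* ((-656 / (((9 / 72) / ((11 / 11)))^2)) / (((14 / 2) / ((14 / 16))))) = -31488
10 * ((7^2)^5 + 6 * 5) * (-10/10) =-2824752790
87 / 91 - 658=-59791 / 91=-657.04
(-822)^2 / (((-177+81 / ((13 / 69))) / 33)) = 176319 / 2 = 88159.50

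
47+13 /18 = 859 /18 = 47.72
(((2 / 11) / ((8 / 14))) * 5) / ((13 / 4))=70 / 143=0.49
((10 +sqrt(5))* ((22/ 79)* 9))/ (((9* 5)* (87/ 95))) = 418* sqrt(5)/ 6873 +4180/ 6873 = 0.74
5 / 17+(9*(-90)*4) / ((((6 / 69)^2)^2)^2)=-539171133659525 / 544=-991123407462.36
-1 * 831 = -831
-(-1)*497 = 497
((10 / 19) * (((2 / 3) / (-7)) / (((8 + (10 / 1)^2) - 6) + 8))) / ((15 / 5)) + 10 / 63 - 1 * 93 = -135827 / 1463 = -92.84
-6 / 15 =-2 / 5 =-0.40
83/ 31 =2.68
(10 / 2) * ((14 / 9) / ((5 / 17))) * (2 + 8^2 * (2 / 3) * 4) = 123284 / 27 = 4566.07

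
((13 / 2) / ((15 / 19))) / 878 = 247 / 26340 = 0.01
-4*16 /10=-32 /5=-6.40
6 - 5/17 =5.71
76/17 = 4.47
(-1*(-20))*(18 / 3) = 120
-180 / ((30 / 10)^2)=-20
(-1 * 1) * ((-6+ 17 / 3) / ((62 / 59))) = 59 / 186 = 0.32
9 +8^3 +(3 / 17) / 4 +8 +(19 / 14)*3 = 253763 / 476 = 533.12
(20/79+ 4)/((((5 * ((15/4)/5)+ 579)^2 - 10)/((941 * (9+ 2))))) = 55646976/429238679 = 0.13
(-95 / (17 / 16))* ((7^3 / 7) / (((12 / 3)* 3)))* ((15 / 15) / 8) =-4655 / 102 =-45.64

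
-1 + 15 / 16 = -0.06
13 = 13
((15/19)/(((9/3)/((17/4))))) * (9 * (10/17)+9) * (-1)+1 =-1139/76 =-14.99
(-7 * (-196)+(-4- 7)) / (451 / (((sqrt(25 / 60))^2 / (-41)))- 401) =-0.03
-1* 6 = -6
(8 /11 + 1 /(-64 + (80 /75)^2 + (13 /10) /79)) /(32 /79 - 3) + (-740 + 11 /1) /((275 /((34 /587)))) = -6323948837132 /14786666726975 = -0.43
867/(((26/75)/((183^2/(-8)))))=-2177622225/208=-10469337.62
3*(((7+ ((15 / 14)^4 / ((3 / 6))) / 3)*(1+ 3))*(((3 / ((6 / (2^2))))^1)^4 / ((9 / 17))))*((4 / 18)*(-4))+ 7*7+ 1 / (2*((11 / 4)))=-1776058001 / 713097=-2490.63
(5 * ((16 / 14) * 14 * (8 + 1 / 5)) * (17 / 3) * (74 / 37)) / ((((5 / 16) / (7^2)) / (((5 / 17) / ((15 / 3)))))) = 1028608 / 15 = 68573.87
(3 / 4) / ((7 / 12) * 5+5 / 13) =117 / 515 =0.23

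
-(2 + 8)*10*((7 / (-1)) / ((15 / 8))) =1120 / 3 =373.33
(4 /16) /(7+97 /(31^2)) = 961 /27296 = 0.04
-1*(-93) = 93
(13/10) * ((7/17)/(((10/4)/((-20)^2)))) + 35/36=53011/612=86.62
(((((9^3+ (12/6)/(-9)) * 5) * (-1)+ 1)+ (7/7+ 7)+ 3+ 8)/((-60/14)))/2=422.79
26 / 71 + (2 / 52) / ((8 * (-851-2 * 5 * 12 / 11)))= 51272467 / 140015408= 0.37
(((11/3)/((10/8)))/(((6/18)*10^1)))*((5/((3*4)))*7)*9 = 23.10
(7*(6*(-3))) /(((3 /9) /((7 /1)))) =-2646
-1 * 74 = -74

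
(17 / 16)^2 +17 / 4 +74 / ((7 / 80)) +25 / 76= 28989221 / 34048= 851.42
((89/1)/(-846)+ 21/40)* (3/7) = 7103/39480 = 0.18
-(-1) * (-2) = -2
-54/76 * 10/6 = -45/38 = -1.18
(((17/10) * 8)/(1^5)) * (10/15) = 9.07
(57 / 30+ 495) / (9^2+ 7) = 4969 / 880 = 5.65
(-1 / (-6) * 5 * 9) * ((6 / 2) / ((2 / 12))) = 135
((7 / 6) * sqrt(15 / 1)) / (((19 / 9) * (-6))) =-7 * sqrt(15) / 76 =-0.36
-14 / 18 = -7 / 9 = -0.78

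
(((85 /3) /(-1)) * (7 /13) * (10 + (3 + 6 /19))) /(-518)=21505 /54834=0.39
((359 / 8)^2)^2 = 16610312161 / 4096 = 4055251.99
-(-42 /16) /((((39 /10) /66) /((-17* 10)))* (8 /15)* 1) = -1472625 /104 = -14159.86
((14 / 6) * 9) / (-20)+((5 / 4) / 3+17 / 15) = 1 / 2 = 0.50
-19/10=-1.90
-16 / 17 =-0.94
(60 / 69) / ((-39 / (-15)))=100 / 299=0.33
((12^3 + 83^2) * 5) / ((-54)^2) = 43085 / 2916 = 14.78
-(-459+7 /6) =2747 /6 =457.83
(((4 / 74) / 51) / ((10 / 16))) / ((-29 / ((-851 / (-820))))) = -92 / 1515975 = -0.00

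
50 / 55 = 10 / 11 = 0.91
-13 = -13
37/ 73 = 0.51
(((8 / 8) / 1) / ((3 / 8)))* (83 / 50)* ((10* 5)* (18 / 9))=1328 / 3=442.67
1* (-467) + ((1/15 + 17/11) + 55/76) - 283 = -9375709/12540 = -747.66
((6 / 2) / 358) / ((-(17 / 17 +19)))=-3 / 7160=-0.00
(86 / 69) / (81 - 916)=-86 / 57615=-0.00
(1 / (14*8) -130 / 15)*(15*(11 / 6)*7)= -1666.61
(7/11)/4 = 7/44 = 0.16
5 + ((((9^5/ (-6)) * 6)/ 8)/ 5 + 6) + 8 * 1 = -58289/ 40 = -1457.22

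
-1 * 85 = -85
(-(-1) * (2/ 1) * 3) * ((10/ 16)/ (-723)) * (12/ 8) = -15/ 1928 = -0.01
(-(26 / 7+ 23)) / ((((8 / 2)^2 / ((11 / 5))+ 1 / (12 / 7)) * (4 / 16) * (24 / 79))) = -19118 / 427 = -44.77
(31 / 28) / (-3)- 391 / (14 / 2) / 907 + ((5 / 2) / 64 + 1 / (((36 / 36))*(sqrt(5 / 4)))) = -136379 / 348288 + 2*sqrt(5) / 5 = 0.50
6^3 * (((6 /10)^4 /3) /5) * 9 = 52488 /3125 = 16.80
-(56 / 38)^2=-784 / 361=-2.17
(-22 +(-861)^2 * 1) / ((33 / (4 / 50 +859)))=5306959541 / 275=19298034.69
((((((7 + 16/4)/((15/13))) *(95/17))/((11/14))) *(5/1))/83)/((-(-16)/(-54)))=-77805/5644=-13.79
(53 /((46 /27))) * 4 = 2862 /23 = 124.43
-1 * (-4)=4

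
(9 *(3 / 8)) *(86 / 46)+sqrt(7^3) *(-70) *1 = 1161 / 184 -490 *sqrt(7) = -1290.11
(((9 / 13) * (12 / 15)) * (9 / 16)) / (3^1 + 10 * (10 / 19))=1539 / 40820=0.04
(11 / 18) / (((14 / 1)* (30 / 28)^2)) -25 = -50548 / 2025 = -24.96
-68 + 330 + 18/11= 2900/11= 263.64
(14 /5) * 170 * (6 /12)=238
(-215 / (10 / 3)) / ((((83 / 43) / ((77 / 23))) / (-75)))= 32033925 / 3818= 8390.24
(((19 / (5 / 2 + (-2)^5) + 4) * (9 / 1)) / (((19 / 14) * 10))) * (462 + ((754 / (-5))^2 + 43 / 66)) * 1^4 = 7235946459 / 140125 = 51639.23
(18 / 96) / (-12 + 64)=3 / 832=0.00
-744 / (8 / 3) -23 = -302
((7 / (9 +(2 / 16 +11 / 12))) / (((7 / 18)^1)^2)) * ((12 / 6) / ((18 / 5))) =4320 / 1687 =2.56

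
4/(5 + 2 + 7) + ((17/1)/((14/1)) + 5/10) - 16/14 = 6/7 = 0.86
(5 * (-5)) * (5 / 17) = -125 / 17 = -7.35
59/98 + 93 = 9173/98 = 93.60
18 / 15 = 6 / 5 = 1.20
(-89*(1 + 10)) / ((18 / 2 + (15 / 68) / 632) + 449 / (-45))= 1893307680 / 1890269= 1001.61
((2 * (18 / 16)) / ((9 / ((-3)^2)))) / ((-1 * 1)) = -9 / 4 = -2.25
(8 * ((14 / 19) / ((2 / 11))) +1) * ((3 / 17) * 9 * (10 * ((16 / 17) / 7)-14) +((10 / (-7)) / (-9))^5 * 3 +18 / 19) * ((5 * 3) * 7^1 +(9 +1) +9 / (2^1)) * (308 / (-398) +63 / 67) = -836858567073489569030 / 65737983236091831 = -12730.21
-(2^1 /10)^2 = -1 /25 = -0.04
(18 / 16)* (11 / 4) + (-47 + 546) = 16067 / 32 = 502.09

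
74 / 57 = 1.30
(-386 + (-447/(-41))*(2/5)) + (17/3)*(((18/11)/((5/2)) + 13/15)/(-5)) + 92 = -29566067/101475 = -291.36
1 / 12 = 0.08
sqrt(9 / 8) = 3 * sqrt(2) / 4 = 1.06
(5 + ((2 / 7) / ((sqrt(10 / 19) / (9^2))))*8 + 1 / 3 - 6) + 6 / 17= -16 / 51 + 648*sqrt(190) / 35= 254.89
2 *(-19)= -38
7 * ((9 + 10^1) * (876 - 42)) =110922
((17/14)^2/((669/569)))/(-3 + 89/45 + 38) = 2466615/72730112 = 0.03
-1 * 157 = -157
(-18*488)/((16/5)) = -2745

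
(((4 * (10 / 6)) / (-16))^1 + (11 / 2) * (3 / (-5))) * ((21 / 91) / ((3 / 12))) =-223 / 65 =-3.43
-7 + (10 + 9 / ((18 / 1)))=7 / 2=3.50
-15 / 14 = -1.07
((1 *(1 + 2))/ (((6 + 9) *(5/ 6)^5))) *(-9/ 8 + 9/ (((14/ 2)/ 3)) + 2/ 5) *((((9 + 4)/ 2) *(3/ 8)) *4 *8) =66490632/ 546875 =121.58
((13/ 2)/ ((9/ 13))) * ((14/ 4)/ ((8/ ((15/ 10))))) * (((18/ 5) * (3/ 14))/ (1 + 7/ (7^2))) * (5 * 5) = 53235/ 512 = 103.97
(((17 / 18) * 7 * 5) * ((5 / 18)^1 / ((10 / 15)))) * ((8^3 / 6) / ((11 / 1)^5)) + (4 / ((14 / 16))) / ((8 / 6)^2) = 235478758 / 91315917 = 2.58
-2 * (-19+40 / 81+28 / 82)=120650 / 3321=36.33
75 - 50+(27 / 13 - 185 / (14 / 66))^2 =757039.73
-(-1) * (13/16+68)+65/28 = 7967/112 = 71.13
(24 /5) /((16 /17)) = 51 /10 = 5.10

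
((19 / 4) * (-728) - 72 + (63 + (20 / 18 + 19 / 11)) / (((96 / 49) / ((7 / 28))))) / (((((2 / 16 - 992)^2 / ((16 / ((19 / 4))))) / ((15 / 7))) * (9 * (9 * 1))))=-4284067136 / 13430609199315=-0.00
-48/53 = -0.91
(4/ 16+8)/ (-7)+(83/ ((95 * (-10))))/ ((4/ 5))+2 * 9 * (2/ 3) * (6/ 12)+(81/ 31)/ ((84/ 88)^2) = 8750533/ 1154440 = 7.58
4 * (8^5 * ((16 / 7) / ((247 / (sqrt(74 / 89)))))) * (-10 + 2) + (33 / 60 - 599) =-9446.46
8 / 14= 0.57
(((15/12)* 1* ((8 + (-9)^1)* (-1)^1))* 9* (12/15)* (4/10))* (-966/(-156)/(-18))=-161/130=-1.24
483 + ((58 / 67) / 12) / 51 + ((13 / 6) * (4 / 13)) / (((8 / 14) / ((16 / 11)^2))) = 1204325159 / 2480742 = 485.47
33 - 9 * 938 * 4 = -33735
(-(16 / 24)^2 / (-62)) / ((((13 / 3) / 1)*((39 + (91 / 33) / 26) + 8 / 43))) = 1892 / 44938933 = 0.00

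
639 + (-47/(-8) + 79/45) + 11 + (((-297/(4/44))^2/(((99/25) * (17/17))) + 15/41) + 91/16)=2695938.68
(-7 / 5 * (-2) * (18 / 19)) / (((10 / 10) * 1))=252 / 95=2.65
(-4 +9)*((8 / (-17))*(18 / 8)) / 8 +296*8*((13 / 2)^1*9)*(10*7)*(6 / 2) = 1978179795 / 68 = 29090879.34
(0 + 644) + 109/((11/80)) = 15804/11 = 1436.73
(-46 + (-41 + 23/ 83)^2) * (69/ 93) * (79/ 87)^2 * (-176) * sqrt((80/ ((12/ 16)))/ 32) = -316952.54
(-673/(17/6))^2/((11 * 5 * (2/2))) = 16305444/15895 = 1025.82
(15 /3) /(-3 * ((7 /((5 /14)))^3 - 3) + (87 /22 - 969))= -13750 /64747797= -0.00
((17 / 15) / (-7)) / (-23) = 17 / 2415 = 0.01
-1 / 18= -0.06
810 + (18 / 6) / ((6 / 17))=1637 / 2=818.50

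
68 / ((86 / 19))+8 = 990 / 43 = 23.02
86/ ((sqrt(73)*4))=2.52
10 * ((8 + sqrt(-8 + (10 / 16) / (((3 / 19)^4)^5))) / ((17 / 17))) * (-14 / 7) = -5 * sqrt(375899734575459135625152682) / 59049-160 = -1641698906.81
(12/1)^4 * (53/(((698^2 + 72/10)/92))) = 63192960/304507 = 207.53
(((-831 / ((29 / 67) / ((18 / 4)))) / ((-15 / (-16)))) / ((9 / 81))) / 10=-6013116 / 725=-8293.95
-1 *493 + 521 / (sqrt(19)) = -493 + 521 *sqrt(19) / 19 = -373.47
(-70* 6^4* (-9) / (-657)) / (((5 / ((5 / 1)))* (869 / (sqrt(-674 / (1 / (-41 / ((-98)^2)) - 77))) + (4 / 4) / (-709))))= -39629198458080* sqrt(352637474) / 353622257273666191 - 1777432144320 / 353622257273666191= -2.10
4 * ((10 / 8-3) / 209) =-7 / 209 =-0.03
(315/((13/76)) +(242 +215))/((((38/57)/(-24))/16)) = -17211456/13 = -1323958.15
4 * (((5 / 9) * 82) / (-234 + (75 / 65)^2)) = -277160 / 353889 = -0.78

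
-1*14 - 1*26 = -40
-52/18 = -26/9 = -2.89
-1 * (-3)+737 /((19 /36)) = 26589 /19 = 1399.42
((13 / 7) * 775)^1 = 10075 / 7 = 1439.29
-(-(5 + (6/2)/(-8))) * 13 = 481/8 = 60.12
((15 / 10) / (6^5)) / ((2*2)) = 1 / 20736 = 0.00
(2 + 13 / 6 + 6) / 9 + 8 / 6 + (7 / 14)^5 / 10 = 2.47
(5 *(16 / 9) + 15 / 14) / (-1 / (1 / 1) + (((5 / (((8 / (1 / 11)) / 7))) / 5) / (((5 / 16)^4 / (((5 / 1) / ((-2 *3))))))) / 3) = -1725625 / 574658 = -3.00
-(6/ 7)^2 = -36/ 49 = -0.73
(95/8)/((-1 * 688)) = -95/5504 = -0.02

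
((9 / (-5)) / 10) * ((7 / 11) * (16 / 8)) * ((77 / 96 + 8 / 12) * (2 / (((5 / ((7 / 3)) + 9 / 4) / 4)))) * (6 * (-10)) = 36.77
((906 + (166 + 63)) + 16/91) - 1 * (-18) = 104939/91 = 1153.18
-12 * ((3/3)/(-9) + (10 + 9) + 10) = -1040/3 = -346.67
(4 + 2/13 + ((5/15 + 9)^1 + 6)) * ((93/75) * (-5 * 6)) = -9424/13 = -724.92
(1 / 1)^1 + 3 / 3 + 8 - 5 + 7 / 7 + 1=7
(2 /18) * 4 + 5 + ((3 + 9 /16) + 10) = 2737 /144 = 19.01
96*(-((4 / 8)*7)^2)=-1176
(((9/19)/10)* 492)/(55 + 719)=123/4085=0.03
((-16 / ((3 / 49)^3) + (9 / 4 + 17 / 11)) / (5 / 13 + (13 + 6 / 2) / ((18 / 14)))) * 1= -1076665031 / 198132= -5434.08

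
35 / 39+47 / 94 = 109 / 78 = 1.40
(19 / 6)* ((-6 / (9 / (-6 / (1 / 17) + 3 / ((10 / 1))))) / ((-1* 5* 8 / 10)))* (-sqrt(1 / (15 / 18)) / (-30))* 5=-9.80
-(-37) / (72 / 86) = 44.19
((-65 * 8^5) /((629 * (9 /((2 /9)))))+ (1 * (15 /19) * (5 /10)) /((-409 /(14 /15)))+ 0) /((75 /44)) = -1456557224452 /29694350925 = -49.05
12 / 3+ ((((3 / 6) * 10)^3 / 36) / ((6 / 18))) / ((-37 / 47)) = -4099 / 444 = -9.23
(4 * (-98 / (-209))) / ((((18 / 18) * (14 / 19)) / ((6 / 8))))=21 / 11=1.91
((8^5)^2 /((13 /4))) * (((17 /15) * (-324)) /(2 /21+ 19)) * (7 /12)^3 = -32870190022656 /26065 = -1261085364.38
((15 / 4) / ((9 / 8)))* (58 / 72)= 145 / 54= 2.69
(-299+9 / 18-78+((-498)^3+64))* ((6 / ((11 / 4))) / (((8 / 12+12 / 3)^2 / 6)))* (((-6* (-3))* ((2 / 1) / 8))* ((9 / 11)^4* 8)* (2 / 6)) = -3150543070549656 / 7891499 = -399232524.84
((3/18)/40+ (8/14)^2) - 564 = -563.67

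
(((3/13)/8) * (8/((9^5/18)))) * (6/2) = 2/9477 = 0.00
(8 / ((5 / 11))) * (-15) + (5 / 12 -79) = -4111 / 12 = -342.58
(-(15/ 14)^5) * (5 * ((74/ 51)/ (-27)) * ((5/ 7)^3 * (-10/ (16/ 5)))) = -5419921875/ 12544206976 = -0.43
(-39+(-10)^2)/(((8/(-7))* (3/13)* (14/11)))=-8723/48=-181.73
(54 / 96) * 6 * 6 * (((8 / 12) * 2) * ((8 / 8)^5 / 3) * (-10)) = -90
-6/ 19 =-0.32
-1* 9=-9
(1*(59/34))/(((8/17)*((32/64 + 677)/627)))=36993/10840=3.41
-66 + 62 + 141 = 137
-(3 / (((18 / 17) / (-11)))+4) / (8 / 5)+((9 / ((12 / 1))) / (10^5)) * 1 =20375009 / 1200000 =16.98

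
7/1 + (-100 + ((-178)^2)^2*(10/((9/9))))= 10038758467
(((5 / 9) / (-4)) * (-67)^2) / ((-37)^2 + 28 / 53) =-237917 / 522612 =-0.46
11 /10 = 1.10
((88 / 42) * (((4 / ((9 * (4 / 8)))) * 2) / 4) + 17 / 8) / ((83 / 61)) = 281881 / 125496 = 2.25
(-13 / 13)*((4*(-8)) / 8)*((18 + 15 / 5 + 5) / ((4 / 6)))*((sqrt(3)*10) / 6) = 260*sqrt(3) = 450.33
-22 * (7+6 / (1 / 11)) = -1606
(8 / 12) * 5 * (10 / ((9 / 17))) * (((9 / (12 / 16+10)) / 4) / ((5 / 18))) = 2040 / 43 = 47.44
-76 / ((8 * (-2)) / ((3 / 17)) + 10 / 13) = 0.85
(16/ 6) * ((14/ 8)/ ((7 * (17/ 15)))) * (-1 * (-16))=160/ 17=9.41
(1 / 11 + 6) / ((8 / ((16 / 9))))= 134 / 99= 1.35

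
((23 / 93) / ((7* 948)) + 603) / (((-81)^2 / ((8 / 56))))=372140267 / 28343756196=0.01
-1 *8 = -8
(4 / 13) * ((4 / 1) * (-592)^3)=-3319595008 / 13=-255353462.15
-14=-14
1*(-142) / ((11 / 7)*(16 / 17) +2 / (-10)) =-84490 / 761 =-111.02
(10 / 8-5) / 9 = -0.42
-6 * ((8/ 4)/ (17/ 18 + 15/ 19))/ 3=-1368/ 593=-2.31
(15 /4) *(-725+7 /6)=-2714.38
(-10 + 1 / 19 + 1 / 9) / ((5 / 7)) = -11774 / 855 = -13.77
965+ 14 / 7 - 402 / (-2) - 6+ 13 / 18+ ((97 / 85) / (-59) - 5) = 104505839 / 90270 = 1157.70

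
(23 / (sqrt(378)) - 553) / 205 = -553 / 205 + 23 *sqrt(42) / 25830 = -2.69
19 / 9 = 2.11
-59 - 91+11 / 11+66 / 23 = -3361 / 23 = -146.13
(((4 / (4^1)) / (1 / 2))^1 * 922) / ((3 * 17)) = 1844 / 51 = 36.16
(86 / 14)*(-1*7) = -43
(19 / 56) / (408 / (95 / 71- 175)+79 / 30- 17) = -0.02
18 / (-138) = -3 / 23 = -0.13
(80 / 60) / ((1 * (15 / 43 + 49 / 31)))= 1333 / 1929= 0.69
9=9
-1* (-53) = 53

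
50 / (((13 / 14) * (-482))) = -350 / 3133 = -0.11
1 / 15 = 0.07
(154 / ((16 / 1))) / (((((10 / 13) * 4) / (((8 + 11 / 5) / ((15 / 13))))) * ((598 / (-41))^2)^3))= 6217886451469 / 2164763149173248000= 0.00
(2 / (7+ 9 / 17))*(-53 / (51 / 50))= -1325 / 96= -13.80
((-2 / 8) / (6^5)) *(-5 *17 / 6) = 85 / 186624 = 0.00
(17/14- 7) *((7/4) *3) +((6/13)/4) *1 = -3147/104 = -30.26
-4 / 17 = -0.24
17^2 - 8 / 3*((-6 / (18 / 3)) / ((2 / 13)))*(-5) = 607 / 3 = 202.33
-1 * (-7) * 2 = 14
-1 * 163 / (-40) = 163 / 40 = 4.08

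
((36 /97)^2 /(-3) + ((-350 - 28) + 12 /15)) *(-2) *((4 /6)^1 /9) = 70990136 /1270215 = 55.89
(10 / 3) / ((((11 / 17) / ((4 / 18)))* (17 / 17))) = 340 / 297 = 1.14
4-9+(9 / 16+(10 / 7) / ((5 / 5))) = -337 / 112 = -3.01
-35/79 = -0.44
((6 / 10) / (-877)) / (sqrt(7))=-3* sqrt(7) / 30695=-0.00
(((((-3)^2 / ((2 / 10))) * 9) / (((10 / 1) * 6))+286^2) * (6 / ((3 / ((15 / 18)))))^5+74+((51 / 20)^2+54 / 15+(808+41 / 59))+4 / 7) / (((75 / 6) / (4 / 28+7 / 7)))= 42266532729019 / 439070625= 96263.63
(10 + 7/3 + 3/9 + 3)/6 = 47/18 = 2.61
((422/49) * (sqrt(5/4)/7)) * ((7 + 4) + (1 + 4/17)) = 43888 * sqrt(5)/5831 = 16.83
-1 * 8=-8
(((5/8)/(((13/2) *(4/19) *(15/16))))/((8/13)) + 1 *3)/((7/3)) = 13/8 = 1.62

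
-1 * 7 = -7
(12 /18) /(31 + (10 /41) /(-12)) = 0.02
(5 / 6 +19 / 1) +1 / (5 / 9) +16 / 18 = 2027 / 90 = 22.52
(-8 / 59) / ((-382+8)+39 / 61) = 488 / 1343725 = 0.00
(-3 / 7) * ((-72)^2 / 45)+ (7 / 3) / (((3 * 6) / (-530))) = -111581 / 945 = -118.08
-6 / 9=-2 / 3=-0.67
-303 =-303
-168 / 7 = -24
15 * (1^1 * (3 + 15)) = 270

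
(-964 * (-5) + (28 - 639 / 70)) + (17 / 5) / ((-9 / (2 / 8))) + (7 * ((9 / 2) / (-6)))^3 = 94632529 / 20160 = 4694.07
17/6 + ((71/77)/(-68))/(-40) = 1780453/628320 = 2.83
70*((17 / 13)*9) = 10710 / 13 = 823.85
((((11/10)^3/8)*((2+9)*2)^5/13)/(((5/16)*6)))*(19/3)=16291274956/73125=222786.67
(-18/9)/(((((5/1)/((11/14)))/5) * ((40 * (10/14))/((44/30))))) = -121/1500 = -0.08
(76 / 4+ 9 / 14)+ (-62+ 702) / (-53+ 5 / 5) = 1335 / 182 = 7.34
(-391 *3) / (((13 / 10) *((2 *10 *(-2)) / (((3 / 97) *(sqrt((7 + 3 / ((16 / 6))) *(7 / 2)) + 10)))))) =3519 *sqrt(455) / 20176 + 17595 / 2522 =10.70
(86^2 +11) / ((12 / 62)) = 76539 / 2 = 38269.50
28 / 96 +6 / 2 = 79 / 24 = 3.29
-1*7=-7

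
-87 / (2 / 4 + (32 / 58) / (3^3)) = -136242 / 815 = -167.17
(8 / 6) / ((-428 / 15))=-5 / 107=-0.05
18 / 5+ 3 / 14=267 / 70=3.81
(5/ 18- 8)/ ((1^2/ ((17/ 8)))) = -2363/ 144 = -16.41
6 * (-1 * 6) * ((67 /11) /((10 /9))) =-10854 /55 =-197.35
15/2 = 7.50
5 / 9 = 0.56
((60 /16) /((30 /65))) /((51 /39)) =845 /136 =6.21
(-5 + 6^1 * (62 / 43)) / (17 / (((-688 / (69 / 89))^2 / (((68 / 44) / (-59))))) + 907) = 8884495738624 / 2207033236216903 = 0.00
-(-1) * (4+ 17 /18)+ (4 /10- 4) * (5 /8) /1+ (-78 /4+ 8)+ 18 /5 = -937 /180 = -5.21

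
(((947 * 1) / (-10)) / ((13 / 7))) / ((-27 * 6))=6629 / 21060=0.31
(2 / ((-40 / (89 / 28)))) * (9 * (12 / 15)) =-801 / 700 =-1.14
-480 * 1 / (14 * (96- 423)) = 80 / 763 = 0.10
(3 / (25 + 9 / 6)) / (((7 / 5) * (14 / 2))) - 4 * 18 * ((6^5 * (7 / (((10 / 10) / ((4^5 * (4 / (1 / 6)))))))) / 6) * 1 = -41688732008418 / 2597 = -16052649983.99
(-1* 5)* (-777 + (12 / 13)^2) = 655845 / 169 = 3880.74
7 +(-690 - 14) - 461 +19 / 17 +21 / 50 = -982993 / 850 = -1156.46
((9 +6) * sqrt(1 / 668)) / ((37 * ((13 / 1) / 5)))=75 * sqrt(167) / 160654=0.01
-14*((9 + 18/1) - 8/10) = -1834/5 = -366.80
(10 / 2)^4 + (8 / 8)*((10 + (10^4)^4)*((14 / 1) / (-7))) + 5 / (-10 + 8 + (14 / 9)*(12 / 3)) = -759999999999976965 / 38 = -19999999999999393.82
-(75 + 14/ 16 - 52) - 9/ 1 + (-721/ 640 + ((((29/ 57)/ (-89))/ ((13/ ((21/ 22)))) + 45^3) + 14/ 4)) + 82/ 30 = 8458942005005/ 92856192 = 91097.23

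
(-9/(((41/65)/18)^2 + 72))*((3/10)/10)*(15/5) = -1108809/98562481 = -0.01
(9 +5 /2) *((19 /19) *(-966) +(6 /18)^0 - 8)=-22379 /2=-11189.50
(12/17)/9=4/51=0.08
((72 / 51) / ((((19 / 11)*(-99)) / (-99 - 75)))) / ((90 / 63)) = 1624 / 1615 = 1.01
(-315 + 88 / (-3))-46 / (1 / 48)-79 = -7894 / 3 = -2631.33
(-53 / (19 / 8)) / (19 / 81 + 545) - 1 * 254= -53292452 / 209779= -254.04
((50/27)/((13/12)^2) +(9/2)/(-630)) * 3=111493/23660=4.71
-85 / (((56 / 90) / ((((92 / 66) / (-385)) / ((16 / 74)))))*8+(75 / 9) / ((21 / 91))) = 651015 / 2000161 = 0.33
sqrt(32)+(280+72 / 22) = 4 * sqrt(2)+3116 / 11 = 288.93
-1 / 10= -0.10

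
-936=-936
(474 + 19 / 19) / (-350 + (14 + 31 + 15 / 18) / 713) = -1.36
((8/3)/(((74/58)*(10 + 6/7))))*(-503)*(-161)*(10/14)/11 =1012.33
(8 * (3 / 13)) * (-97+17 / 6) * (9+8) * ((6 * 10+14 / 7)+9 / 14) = -16847170 / 91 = -185133.74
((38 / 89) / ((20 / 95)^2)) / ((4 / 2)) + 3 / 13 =5.05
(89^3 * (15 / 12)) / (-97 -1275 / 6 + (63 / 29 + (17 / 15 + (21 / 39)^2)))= -259128980175 / 89954222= -2880.68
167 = 167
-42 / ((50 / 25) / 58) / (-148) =609 / 74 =8.23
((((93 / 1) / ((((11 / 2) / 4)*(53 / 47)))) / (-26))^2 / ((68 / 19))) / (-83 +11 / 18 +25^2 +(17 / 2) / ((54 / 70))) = 9801193833 / 3649184599489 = 0.00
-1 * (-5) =5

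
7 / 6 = 1.17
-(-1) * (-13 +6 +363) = 356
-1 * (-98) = 98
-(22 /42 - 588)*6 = 24674 /7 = 3524.86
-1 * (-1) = 1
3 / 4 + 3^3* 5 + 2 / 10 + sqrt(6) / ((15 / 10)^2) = 137.04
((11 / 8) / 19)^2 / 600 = 121 / 13862400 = 0.00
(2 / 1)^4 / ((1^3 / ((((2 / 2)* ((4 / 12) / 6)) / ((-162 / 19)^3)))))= -6859 / 4782969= -0.00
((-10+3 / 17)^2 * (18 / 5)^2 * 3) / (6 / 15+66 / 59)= 399844593 / 161840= 2470.62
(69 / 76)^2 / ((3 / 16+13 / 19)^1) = 4761 / 5035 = 0.95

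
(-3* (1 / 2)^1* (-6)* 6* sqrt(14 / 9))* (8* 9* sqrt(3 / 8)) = 648* sqrt(21) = 2969.51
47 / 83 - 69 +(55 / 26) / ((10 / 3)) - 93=-694009 / 4316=-160.80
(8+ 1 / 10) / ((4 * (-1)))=-81 / 40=-2.02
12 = 12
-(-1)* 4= 4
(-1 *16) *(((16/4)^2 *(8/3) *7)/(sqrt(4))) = -2389.33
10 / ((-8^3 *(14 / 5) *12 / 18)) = -75 / 7168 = -0.01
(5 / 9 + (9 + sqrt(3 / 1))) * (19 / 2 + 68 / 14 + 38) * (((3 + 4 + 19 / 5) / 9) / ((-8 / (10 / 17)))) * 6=-31519 / 119-6597 * sqrt(3) / 238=-312.88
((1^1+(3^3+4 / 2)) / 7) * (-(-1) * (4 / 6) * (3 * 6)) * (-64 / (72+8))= -288 / 7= -41.14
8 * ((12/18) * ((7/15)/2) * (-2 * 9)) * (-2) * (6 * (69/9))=10304/5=2060.80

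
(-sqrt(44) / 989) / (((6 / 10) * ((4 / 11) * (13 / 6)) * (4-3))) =-55 * sqrt(11) / 12857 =-0.01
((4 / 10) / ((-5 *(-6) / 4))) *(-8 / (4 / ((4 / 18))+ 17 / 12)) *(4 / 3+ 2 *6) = -1024 / 3495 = -0.29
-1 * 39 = -39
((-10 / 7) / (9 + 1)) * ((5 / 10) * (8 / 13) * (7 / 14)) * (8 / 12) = -4 / 273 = -0.01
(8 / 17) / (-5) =-0.09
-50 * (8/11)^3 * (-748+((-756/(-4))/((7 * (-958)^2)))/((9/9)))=4393519648000/305385971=14386.78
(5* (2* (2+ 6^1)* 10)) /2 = 400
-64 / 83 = -0.77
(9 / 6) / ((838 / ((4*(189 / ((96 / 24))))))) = 567 / 1676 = 0.34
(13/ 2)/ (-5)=-1.30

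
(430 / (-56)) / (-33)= 215 / 924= 0.23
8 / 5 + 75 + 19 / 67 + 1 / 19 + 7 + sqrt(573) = sqrt(573) + 534254 / 6365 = 107.87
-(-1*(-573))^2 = -328329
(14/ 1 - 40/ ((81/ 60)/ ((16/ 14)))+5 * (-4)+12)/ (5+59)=-2633/ 6048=-0.44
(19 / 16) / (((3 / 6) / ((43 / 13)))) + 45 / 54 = 2711 / 312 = 8.69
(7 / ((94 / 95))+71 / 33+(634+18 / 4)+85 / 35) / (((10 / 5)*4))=882341 / 10857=81.27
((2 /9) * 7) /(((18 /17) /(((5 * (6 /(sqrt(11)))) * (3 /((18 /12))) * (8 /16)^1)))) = 1190 * sqrt(11) /297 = 13.29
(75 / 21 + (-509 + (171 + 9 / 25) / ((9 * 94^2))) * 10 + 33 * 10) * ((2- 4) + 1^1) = 367741609 / 77315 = 4756.41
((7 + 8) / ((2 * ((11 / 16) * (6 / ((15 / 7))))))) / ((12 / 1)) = 25 / 77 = 0.32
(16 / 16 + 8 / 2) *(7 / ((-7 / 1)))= -5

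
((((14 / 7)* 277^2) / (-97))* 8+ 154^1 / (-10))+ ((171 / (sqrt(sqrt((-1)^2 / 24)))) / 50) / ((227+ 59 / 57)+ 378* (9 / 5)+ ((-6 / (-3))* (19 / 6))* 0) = -6145789 / 485+ 9747* 2^(3 / 4)* 3^(1 / 4) / 2589040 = -12671.72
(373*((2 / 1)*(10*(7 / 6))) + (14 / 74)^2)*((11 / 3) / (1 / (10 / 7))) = 561703010 / 12321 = 45589.08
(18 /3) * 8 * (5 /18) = 40 /3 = 13.33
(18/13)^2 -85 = -14041/169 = -83.08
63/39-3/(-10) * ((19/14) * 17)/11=44937/20020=2.24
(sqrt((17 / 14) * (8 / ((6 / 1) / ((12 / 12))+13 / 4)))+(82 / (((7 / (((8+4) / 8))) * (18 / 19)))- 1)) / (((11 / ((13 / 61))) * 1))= 52 * sqrt(4403) / 173789+871 / 2562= 0.36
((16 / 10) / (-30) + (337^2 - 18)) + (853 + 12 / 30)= 8580326 / 75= 114404.35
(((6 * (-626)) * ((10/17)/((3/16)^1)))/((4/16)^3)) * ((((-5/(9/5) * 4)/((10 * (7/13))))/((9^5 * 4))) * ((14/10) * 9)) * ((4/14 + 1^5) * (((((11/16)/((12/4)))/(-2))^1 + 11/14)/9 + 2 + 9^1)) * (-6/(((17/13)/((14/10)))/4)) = -3628019878912/119456127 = -30371.15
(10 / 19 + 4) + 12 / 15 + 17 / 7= 5157 / 665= 7.75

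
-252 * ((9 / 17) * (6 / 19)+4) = -339192 / 323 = -1050.13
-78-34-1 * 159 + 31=-240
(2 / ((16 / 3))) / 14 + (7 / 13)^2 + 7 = 138491 / 18928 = 7.32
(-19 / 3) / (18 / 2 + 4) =-19 / 39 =-0.49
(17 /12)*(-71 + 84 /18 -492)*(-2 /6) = 28475 /108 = 263.66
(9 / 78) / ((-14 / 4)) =-3 / 91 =-0.03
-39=-39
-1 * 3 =-3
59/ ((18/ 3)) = 59/ 6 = 9.83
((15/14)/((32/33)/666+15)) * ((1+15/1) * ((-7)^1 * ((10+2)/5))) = -3164832/164851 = -19.20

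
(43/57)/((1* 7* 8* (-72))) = -43/229824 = -0.00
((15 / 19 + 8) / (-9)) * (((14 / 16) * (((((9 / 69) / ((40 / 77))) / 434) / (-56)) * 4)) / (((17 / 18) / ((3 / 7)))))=16533 / 1031739520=0.00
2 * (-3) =-6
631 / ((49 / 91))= 8203 / 7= 1171.86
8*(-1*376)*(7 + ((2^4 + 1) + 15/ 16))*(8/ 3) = -200032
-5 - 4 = -9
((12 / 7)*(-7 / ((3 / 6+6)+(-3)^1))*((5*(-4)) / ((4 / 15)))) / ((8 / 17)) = 3825 / 7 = 546.43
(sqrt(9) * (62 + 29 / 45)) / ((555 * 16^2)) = 2819 / 2131200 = 0.00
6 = 6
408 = 408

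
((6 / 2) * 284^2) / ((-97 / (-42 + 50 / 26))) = 126065328 / 1261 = 99972.50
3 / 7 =0.43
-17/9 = -1.89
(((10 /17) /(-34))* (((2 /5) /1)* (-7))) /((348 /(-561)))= -77 /986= -0.08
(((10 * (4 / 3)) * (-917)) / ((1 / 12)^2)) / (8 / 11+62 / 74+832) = -2112.18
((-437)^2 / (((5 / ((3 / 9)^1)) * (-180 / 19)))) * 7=-25398877 / 2700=-9406.99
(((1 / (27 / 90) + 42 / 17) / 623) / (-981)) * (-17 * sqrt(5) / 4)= 74 * sqrt(5) / 1833489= 0.00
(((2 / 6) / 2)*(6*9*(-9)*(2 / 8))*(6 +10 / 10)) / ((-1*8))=567 / 32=17.72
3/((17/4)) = 12/17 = 0.71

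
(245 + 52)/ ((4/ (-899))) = -267003/ 4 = -66750.75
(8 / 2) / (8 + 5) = 4 / 13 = 0.31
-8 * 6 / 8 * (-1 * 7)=42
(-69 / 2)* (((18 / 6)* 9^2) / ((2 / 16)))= -67068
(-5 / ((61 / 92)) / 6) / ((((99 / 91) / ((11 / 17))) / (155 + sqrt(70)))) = -3244150 / 27999- 20930 * sqrt(70) / 27999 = -122.12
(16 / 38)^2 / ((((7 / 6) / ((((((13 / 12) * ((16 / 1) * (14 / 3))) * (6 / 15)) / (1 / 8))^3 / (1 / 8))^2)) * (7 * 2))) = 208771898113225295927443456 / 999219796875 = 208934909782759.40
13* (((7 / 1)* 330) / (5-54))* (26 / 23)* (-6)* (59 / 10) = 3948516 / 161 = 24524.94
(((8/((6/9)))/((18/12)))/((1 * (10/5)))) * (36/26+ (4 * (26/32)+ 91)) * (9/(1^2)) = 44757/13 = 3442.85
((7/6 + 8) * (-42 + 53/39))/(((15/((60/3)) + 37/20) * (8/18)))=-435875/1352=-322.39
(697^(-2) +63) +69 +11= 69470688 / 485809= 143.00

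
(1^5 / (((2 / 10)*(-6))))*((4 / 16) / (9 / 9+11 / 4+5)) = -1 / 42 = -0.02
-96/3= -32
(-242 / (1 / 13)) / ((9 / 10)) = -31460 / 9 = -3495.56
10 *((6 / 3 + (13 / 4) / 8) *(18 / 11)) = 315 / 8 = 39.38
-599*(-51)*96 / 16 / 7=183294 / 7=26184.86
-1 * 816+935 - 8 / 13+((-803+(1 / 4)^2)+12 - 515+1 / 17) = -4198979 / 3536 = -1187.49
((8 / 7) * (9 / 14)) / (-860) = -9 / 10535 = -0.00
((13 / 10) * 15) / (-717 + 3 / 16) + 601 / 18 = 2295751 / 68814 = 33.36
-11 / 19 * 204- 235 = -6709 / 19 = -353.11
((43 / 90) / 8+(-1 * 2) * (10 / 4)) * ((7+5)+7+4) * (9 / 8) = -81811 / 640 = -127.83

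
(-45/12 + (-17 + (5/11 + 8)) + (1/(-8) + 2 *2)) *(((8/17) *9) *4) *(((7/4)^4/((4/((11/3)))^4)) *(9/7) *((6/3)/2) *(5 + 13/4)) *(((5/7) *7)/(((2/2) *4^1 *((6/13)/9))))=-2176902282555/8912896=-244241.86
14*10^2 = 1400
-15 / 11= -1.36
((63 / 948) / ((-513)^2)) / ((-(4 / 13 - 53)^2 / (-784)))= 231868 / 3251784149325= 0.00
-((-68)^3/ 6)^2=-24716870656/ 9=-2746318961.78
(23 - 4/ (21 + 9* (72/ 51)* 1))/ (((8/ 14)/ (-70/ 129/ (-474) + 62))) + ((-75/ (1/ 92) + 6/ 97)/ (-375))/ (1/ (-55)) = 249909203917577/ 169927791300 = 1470.68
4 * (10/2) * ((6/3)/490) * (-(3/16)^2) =-9/3136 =-0.00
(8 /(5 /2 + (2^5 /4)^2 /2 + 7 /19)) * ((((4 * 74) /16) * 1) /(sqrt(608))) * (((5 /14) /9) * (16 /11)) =296 * sqrt(38) /183645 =0.01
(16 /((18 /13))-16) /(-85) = 8 /153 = 0.05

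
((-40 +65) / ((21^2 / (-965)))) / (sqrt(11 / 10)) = -52.16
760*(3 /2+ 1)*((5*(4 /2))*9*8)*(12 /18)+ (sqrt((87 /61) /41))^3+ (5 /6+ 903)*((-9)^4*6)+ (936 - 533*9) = 87*sqrt(217587) /6255001+ 36488442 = 36488442.01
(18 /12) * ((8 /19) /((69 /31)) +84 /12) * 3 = 28275 /874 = 32.35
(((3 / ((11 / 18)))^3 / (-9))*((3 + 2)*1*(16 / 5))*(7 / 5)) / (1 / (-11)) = 1959552 / 605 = 3238.93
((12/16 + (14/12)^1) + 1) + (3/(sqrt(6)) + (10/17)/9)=sqrt(6)/2 + 1825/612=4.21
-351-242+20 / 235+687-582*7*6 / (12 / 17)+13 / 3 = -4868812 / 141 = -34530.58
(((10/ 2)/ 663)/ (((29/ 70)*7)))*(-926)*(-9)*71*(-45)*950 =-421596225000/ 6409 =-65781904.35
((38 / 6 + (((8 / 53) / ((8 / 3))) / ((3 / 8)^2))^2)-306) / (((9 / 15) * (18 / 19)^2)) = -13667057485 / 24573132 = -556.18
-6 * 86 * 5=-2580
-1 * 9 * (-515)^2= -2387025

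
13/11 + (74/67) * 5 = 4941/737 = 6.70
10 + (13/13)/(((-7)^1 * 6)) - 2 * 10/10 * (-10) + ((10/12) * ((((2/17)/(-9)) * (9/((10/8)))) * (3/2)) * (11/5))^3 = 772736159/25793250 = 29.96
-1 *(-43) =43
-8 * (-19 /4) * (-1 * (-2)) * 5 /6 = 190 /3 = 63.33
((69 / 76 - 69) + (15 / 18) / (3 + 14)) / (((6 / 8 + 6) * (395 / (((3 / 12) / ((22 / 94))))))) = -2479109 / 90942588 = -0.03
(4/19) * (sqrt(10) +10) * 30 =120 * sqrt(10)/19 +1200/19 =83.13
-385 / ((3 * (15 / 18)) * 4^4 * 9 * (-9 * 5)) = 77 / 51840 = 0.00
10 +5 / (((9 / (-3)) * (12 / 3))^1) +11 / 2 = 181 / 12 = 15.08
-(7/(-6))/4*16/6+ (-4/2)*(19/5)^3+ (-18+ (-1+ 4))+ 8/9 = -46154/375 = -123.08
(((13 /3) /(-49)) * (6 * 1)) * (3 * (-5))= 7.96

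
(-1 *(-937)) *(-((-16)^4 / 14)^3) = -32967756647235584 / 343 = -96115908592523.57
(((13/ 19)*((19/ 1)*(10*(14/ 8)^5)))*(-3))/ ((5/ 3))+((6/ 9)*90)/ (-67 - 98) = -21632657/ 5632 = -3841.03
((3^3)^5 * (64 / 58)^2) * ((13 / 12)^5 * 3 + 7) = 168626406447 / 841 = 200507023.12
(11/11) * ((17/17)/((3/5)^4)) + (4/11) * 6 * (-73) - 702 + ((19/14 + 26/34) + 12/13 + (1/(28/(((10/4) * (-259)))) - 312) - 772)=-21586891789/11027016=-1957.64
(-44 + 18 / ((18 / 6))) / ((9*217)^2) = -38 / 3814209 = -0.00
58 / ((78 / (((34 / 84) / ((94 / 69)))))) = 11339 / 51324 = 0.22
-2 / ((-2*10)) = 1 / 10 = 0.10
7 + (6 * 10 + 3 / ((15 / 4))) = 339 / 5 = 67.80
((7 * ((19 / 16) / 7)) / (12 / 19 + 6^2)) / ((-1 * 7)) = -361 / 77952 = -0.00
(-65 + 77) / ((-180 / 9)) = -3 / 5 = -0.60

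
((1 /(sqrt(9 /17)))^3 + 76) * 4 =68 * sqrt(17) /27 + 304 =314.38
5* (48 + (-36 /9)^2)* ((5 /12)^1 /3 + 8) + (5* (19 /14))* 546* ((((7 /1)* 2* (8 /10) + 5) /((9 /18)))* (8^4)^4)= 304099372388705131408 /9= 33788819154300570156.44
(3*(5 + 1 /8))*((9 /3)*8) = 369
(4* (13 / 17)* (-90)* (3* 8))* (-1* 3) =19821.18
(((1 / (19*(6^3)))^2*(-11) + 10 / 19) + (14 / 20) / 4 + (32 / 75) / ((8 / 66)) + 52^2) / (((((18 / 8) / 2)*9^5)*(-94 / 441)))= -55877239790197 / 292149486082800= -0.19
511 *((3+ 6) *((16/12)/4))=1533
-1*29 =-29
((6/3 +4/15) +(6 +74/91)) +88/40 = 15397/1365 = 11.28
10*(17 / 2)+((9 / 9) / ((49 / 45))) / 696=966295 / 11368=85.00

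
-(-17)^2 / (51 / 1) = -17 / 3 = -5.67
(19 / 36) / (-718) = -0.00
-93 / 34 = -2.74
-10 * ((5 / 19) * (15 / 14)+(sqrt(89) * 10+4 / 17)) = -100 * sqrt(89) - 11695 / 2261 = -948.57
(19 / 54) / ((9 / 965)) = 18335 / 486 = 37.73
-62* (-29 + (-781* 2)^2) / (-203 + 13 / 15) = 748360.14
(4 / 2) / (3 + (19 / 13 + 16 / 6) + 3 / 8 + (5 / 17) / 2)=0.26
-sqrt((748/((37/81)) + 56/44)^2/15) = -666986*sqrt(15)/6105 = -423.13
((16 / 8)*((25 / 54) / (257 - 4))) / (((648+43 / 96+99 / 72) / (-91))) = -72800 / 142046091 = -0.00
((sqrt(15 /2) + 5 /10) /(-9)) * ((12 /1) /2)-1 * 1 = -sqrt(30) /3-4 /3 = -3.16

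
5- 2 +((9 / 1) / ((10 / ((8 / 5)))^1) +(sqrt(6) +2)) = sqrt(6) +161 / 25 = 8.89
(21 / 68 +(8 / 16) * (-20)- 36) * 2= -3107 / 34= -91.38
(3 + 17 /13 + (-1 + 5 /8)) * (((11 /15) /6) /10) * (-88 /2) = -2.11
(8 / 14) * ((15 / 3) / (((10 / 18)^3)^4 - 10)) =-1129718145924 / 3953671713859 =-0.29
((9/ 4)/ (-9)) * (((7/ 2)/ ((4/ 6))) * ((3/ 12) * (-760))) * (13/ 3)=8645/ 8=1080.62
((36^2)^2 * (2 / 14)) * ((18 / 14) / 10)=7558272 / 245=30850.09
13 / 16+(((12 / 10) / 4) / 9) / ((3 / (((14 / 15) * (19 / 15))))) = 133753 / 162000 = 0.83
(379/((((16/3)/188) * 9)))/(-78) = -17813/936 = -19.03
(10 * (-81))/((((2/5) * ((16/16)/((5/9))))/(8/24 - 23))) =25500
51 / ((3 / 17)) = 289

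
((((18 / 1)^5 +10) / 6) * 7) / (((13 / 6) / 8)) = 105816368 / 13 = 8139720.62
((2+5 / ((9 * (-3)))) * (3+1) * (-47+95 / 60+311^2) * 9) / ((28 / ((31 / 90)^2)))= 7804039789 / 291600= 26762.83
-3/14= -0.21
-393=-393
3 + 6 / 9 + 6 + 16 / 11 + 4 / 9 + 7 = 1838 / 99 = 18.57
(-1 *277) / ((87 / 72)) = -6648 / 29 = -229.24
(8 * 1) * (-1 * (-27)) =216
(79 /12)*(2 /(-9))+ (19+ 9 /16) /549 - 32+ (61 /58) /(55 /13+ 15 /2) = -127384589 /3821040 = -33.34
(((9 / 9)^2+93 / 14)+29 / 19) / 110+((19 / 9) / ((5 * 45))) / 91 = 12857219 / 154053900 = 0.08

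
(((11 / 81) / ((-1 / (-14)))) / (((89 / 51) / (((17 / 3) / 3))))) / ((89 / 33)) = 489566 / 641601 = 0.76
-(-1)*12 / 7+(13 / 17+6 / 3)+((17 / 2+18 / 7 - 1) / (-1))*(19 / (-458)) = 76253 / 15572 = 4.90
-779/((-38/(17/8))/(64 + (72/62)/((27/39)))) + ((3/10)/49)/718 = 7801014827/2726605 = 2861.07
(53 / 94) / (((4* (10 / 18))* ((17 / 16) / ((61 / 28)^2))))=1774917 / 1566040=1.13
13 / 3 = 4.33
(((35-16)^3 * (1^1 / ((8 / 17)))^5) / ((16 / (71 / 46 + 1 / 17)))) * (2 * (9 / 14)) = 922894438329 / 24117248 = 38266.99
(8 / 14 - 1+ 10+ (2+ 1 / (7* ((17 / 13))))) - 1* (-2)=1628 / 119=13.68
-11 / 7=-1.57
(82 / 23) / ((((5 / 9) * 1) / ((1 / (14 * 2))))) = 369 / 1610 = 0.23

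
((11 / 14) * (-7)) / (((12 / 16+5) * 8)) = -11 / 92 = -0.12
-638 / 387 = -1.65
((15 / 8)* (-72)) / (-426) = 45 / 142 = 0.32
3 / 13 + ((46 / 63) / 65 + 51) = 209836 / 4095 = 51.24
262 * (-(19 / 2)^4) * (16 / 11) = -34144102 / 11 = -3104009.27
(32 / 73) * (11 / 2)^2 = 13.26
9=9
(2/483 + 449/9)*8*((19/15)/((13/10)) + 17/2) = 213704020/56511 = 3781.64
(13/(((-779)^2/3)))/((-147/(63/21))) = -39/29735209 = -0.00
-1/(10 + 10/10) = -1/11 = -0.09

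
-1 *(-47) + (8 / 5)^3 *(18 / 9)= 6899 / 125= 55.19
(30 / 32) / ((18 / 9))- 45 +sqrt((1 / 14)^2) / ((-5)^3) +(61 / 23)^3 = -8815454797 / 340676000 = -25.88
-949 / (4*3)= -949 / 12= -79.08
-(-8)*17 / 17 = 8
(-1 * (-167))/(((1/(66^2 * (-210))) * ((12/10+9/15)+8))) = -109117800/7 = -15588257.14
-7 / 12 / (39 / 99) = -77 / 52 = -1.48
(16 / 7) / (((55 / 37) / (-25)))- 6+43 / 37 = -123303 / 2849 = -43.28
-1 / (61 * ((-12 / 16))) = 4 / 183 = 0.02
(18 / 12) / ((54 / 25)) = 25 / 36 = 0.69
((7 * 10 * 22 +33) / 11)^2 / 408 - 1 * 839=-321863 / 408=-788.88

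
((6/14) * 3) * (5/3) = 15/7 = 2.14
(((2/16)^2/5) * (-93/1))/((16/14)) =-0.25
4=4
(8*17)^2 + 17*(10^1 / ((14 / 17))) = 130917 / 7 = 18702.43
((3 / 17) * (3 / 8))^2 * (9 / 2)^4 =531441 / 295936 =1.80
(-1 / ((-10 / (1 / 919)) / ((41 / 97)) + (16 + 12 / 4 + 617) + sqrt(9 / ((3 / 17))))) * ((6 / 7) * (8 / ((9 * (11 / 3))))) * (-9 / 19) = -729864288 / 156507029053265-242064 * sqrt(51) / 1095549203372855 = -0.00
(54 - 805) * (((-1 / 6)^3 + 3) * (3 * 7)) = -3401279 / 72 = -47239.99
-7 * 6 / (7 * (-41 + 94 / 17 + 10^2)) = -102 / 1097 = -0.09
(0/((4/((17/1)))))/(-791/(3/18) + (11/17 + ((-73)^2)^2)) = 0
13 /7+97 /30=1069 /210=5.09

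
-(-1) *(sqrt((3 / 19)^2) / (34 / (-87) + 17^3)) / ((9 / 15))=435 / 8120543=0.00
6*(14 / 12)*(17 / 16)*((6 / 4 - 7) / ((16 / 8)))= -1309 / 64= -20.45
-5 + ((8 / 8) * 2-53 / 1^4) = -56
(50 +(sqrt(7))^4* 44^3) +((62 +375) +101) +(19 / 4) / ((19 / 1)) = 16698417 / 4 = 4174604.25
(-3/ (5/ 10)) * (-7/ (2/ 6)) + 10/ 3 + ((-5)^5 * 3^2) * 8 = -674612/ 3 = -224870.67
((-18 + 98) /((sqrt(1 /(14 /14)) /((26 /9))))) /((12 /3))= 520 /9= 57.78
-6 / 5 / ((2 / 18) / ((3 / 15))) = -54 / 25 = -2.16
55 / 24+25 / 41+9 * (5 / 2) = 24995 / 984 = 25.40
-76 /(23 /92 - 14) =304 /55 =5.53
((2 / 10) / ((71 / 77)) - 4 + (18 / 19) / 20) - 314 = -857251 / 2698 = -317.74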